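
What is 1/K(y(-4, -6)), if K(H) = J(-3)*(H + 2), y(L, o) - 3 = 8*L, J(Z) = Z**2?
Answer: -1/243 ≈ -0.0041152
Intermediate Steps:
y(L, o) = 3 + 8*L
K(H) = 18 + 9*H (K(H) = (-3)**2*(H + 2) = 9*(2 + H) = 18 + 9*H)
1/K(y(-4, -6)) = 1/(18 + 9*(3 + 8*(-4))) = 1/(18 + 9*(3 - 32)) = 1/(18 + 9*(-29)) = 1/(18 - 261) = 1/(-243) = -1/243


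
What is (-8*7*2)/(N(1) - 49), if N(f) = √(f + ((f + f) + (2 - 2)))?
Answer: 2744/1199 + 56*√3/1199 ≈ 2.3695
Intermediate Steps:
N(f) = √3*√f (N(f) = √(f + (2*f + 0)) = √(f + 2*f) = √(3*f) = √3*√f)
(-8*7*2)/(N(1) - 49) = (-8*7*2)/(√3*√1 - 49) = (-56*2)/(√3*1 - 49) = -112/(√3 - 49) = -112/(-49 + √3)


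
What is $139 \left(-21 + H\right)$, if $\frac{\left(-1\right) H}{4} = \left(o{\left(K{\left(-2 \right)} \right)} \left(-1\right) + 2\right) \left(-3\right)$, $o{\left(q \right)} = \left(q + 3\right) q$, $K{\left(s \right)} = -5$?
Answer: $-16263$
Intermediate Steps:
$o{\left(q \right)} = q \left(3 + q\right)$ ($o{\left(q \right)} = \left(3 + q\right) q = q \left(3 + q\right)$)
$H = -96$ ($H = - 4 \left(- 5 \left(3 - 5\right) \left(-1\right) + 2\right) \left(-3\right) = - 4 \left(\left(-5\right) \left(-2\right) \left(-1\right) + 2\right) \left(-3\right) = - 4 \left(10 \left(-1\right) + 2\right) \left(-3\right) = - 4 \left(-10 + 2\right) \left(-3\right) = - 4 \left(\left(-8\right) \left(-3\right)\right) = \left(-4\right) 24 = -96$)
$139 \left(-21 + H\right) = 139 \left(-21 - 96\right) = 139 \left(-117\right) = -16263$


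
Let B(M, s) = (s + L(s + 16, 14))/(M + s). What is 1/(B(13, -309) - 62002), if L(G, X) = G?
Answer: -148/9175995 ≈ -1.6129e-5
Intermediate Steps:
B(M, s) = (16 + 2*s)/(M + s) (B(M, s) = (s + (s + 16))/(M + s) = (s + (16 + s))/(M + s) = (16 + 2*s)/(M + s))
1/(B(13, -309) - 62002) = 1/(2*(8 - 309)/(13 - 309) - 62002) = 1/(2*(-301)/(-296) - 62002) = 1/(2*(-1/296)*(-301) - 62002) = 1/(301/148 - 62002) = 1/(-9175995/148) = -148/9175995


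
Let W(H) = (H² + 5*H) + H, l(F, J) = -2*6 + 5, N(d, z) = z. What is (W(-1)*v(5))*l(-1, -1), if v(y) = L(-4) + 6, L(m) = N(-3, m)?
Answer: 70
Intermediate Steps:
L(m) = m
v(y) = 2 (v(y) = -4 + 6 = 2)
l(F, J) = -7 (l(F, J) = -12 + 5 = -7)
W(H) = H² + 6*H
(W(-1)*v(5))*l(-1, -1) = (-(6 - 1)*2)*(-7) = (-1*5*2)*(-7) = -5*2*(-7) = -10*(-7) = 70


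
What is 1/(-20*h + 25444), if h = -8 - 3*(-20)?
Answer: 1/24404 ≈ 4.0977e-5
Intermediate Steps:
h = 52 (h = -8 + 60 = 52)
1/(-20*h + 25444) = 1/(-20*52 + 25444) = 1/(-1040 + 25444) = 1/24404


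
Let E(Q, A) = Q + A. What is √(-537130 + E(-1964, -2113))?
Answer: I*√541207 ≈ 735.67*I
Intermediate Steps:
E(Q, A) = A + Q
√(-537130 + E(-1964, -2113)) = √(-537130 + (-2113 - 1964)) = √(-537130 - 4077) = √(-541207) = I*√541207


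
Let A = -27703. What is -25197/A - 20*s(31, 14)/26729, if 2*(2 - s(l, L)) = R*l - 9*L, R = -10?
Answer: 551597413/740473487 ≈ 0.74493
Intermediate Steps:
s(l, L) = 2 + 5*l + 9*L/2 (s(l, L) = 2 - (-10*l - 9*L)/2 = 2 + (5*l + 9*L/2) = 2 + 5*l + 9*L/2)
-25197/A - 20*s(31, 14)/26729 = -25197/(-27703) - 20*(2 + 5*31 + (9/2)*14)/26729 = -25197*(-1/27703) - 20*(2 + 155 + 63)*(1/26729) = 25197/27703 - 20*220*(1/26729) = 25197/27703 - 4400*1/26729 = 25197/27703 - 4400/26729 = 551597413/740473487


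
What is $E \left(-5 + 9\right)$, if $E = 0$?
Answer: $0$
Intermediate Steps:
$E \left(-5 + 9\right) = 0 \left(-5 + 9\right) = 0 \cdot 4 = 0$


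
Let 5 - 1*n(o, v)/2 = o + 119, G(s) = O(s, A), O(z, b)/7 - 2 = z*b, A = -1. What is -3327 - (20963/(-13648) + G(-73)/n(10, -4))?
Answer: -1406068273/423088 ≈ -3323.3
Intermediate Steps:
O(z, b) = 14 + 7*b*z (O(z, b) = 14 + 7*(z*b) = 14 + 7*(b*z) = 14 + 7*b*z)
G(s) = 14 - 7*s (G(s) = 14 + 7*(-1)*s = 14 - 7*s)
n(o, v) = -228 - 2*o (n(o, v) = 10 - 2*(o + 119) = 10 - 2*(119 + o) = 10 + (-238 - 2*o) = -228 - 2*o)
-3327 - (20963/(-13648) + G(-73)/n(10, -4)) = -3327 - (20963/(-13648) + (14 - 7*(-73))/(-228 - 2*10)) = -3327 - (20963*(-1/13648) + (14 + 511)/(-228 - 20)) = -3327 - (-20963/13648 + 525/(-248)) = -3327 - (-20963/13648 + 525*(-1/248)) = -3327 - (-20963/13648 - 525/248) = -3327 - 1*(-1545503/423088) = -3327 + 1545503/423088 = -1406068273/423088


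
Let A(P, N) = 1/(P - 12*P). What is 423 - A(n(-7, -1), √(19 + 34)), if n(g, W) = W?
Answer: 4652/11 ≈ 422.91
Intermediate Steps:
A(P, N) = -1/(11*P) (A(P, N) = 1/(-11*P) = -1/(11*P))
423 - A(n(-7, -1), √(19 + 34)) = 423 - (-1)/(11*(-1)) = 423 - (-1)*(-1)/11 = 423 - 1*1/11 = 423 - 1/11 = 4652/11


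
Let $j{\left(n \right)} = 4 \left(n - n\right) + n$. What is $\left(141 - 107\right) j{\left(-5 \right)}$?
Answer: $-170$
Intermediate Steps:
$j{\left(n \right)} = n$ ($j{\left(n \right)} = 4 \cdot 0 + n = 0 + n = n$)
$\left(141 - 107\right) j{\left(-5 \right)} = \left(141 - 107\right) \left(-5\right) = 34 \left(-5\right) = -170$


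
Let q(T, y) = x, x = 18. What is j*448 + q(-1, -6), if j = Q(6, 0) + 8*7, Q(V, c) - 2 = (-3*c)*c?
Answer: 26002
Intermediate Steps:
Q(V, c) = 2 - 3*c² (Q(V, c) = 2 + (-3*c)*c = 2 - 3*c²)
q(T, y) = 18
j = 58 (j = (2 - 3*0²) + 8*7 = (2 - 3*0) + 56 = (2 + 0) + 56 = 2 + 56 = 58)
j*448 + q(-1, -6) = 58*448 + 18 = 25984 + 18 = 26002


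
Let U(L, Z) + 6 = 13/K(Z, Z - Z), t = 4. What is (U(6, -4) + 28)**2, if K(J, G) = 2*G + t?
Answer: 10201/16 ≈ 637.56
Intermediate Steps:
K(J, G) = 4 + 2*G (K(J, G) = 2*G + 4 = 4 + 2*G)
U(L, Z) = -11/4 (U(L, Z) = -6 + 13/(4 + 2*(Z - Z)) = -6 + 13/(4 + 2*0) = -6 + 13/(4 + 0) = -6 + 13/4 = -11/4)
(U(6, -4) + 28)**2 = (-11/4 + 28)**2 = (101/4)**2 = 10201/16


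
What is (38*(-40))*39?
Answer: -59280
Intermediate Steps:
(38*(-40))*39 = -1520*39 = -59280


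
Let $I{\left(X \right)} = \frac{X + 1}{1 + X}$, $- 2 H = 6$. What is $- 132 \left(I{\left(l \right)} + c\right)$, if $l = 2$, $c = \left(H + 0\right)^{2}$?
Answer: $-1320$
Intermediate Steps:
$H = -3$ ($H = \left(- \frac{1}{2}\right) 6 = -3$)
$c = 9$ ($c = \left(-3 + 0\right)^{2} = \left(-3\right)^{2} = 9$)
$I{\left(X \right)} = 1$ ($I{\left(X \right)} = \frac{1 + X}{1 + X} = 1$)
$- 132 \left(I{\left(l \right)} + c\right) = - 132 \left(1 + 9\right) = \left(-132\right) 10 = -1320$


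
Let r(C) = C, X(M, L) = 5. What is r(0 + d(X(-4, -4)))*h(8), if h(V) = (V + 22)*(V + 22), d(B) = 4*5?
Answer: 18000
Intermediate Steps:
d(B) = 20
h(V) = (22 + V)**2 (h(V) = (22 + V)*(22 + V) = (22 + V)**2)
r(0 + d(X(-4, -4)))*h(8) = (0 + 20)*(22 + 8)**2 = 20*30**2 = 20*900 = 18000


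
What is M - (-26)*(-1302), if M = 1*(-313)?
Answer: -34165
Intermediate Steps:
M = -313
M - (-26)*(-1302) = -313 - (-26)*(-1302) = -313 - 1*33852 = -313 - 33852 = -34165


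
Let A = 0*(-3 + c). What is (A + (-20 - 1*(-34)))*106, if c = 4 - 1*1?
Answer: 1484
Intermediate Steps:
c = 3 (c = 4 - 1 = 3)
A = 0 (A = 0*(-3 + 3) = 0*0 = 0)
(A + (-20 - 1*(-34)))*106 = (0 + (-20 - 1*(-34)))*106 = (0 + (-20 + 34))*106 = (0 + 14)*106 = 14*106 = 1484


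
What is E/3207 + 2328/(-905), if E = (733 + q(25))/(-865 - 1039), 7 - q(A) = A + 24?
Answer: -14215691339/5526045840 ≈ -2.5725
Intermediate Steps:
q(A) = -17 - A (q(A) = 7 - (A + 24) = 7 - (24 + A) = 7 + (-24 - A) = -17 - A)
E = -691/1904 (E = (733 + (-17 - 1*25))/(-865 - 1039) = (733 + (-17 - 25))/(-1904) = (733 - 42)*(-1/1904) = 691*(-1/1904) = -691/1904 ≈ -0.36292)
E/3207 + 2328/(-905) = -691/1904/3207 + 2328/(-905) = -691/1904*1/3207 + 2328*(-1/905) = -691/6106128 - 2328/905 = -14215691339/5526045840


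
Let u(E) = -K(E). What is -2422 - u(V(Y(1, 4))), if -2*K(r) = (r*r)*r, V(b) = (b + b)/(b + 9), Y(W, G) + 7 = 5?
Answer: -830714/343 ≈ -2421.9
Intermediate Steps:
Y(W, G) = -2 (Y(W, G) = -7 + 5 = -2)
V(b) = 2*b/(9 + b) (V(b) = (2*b)/(9 + b) = 2*b/(9 + b))
K(r) = -r³/2 (K(r) = -r*r*r/2 = -r²*r/2 = -r³/2)
u(E) = E³/2 (u(E) = -(-1)*E³/2 = E³/2)
-2422 - u(V(Y(1, 4))) = -2422 - (2*(-2)/(9 - 2))³/2 = -2422 - (2*(-2)/7)³/2 = -2422 - (2*(-2)*(⅐))³/2 = -2422 - (-4/7)³/2 = -2422 - (-64)/(2*343) = -2422 - 1*(-32/343) = -2422 + 32/343 = -830714/343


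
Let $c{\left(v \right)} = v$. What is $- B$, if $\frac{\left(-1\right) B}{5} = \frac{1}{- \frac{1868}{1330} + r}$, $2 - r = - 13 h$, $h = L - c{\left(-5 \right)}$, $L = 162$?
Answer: $\frac{3325}{1444111} \approx 0.0023025$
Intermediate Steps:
$h = 167$ ($h = 162 - -5 = 162 + 5 = 167$)
$r = 2173$ ($r = 2 - \left(-13\right) 167 = 2 - -2171 = 2 + 2171 = 2173$)
$B = - \frac{3325}{1444111}$ ($B = - \frac{5}{- \frac{1868}{1330} + 2173} = - \frac{5}{\left(-1868\right) \frac{1}{1330} + 2173} = - \frac{5}{- \frac{934}{665} + 2173} = - \frac{5}{\frac{1444111}{665}} = \left(-5\right) \frac{665}{1444111} = - \frac{3325}{1444111} \approx -0.0023025$)
$- B = \left(-1\right) \left(- \frac{3325}{1444111}\right) = \frac{3325}{1444111}$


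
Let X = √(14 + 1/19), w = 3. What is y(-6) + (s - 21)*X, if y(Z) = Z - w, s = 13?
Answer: -9 - 8*√5073/19 ≈ -38.990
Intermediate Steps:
X = √5073/19 (X = √(14 + 1/19) = √(267/19) = √5073/19 ≈ 3.7487)
y(Z) = -3 + Z (y(Z) = Z - 1*3 = Z - 3 = -3 + Z)
y(-6) + (s - 21)*X = (-3 - 6) + (13 - 21)*(√5073/19) = -9 - 8*√5073/19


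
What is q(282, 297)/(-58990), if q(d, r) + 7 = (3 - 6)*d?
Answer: 853/58990 ≈ 0.014460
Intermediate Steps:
q(d, r) = -7 - 3*d (q(d, r) = -7 + (3 - 6)*d = -7 - 3*d)
q(282, 297)/(-58990) = (-7 - 3*282)/(-58990) = (-7 - 846)*(-1/58990) = -853*(-1/58990) = 853/58990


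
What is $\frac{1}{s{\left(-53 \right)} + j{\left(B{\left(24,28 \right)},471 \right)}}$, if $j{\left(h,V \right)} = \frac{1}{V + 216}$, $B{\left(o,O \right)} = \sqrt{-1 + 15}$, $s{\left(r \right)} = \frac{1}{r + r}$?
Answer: $- \frac{72822}{581} \approx -125.34$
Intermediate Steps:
$s{\left(r \right)} = \frac{1}{2 r}$
$B{\left(o,O \right)} = \sqrt{14}$
$j{\left(h,V \right)} = \frac{1}{216 + V}$
$\frac{1}{s{\left(-53 \right)} + j{\left(B{\left(24,28 \right)},471 \right)}} = \frac{1}{\frac{1}{2 \left(-53\right)} + \frac{1}{216 + 471}} = \frac{1}{\frac{1}{2} \left(- \frac{1}{53}\right) + \frac{1}{687}} = \frac{1}{- \frac{1}{106} + \frac{1}{687}} = \frac{1}{- \frac{581}{72822}} = - \frac{72822}{581}$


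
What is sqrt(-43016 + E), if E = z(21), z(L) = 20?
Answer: 2*I*sqrt(10749) ≈ 207.35*I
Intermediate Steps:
E = 20
sqrt(-43016 + E) = sqrt(-43016 + 20) = sqrt(-42996) = 2*I*sqrt(10749)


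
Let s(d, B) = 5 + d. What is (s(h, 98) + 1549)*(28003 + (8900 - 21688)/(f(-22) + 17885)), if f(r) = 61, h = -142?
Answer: 354785509300/8973 ≈ 3.9539e+7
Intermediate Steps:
(s(h, 98) + 1549)*(28003 + (8900 - 21688)/(f(-22) + 17885)) = ((5 - 142) + 1549)*(28003 + (8900 - 21688)/(61 + 17885)) = (-137 + 1549)*(28003 - 12788/17946) = 1412*(28003 - 12788*1/17946) = 1412*(28003 - 6394/8973) = 1412*(251264525/8973) = 354785509300/8973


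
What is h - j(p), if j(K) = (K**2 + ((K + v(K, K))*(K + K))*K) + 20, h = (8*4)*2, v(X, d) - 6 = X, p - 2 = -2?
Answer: 44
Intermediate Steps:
p = 0 (p = 2 - 2 = 0)
v(X, d) = 6 + X
h = 64 (h = 32*2 = 64)
j(K) = 20 + K**2 + 2*K**2*(6 + 2*K) (j(K) = (K**2 + ((K + (6 + K))*(K + K))*K) + 20 = (K**2 + ((6 + 2*K)*(2*K))*K) + 20 = (K**2 + (2*K*(6 + 2*K))*K) + 20 = (K**2 + 2*K**2*(6 + 2*K)) + 20 = 20 + K**2 + 2*K**2*(6 + 2*K))
h - j(p) = 64 - (20 + 4*0**3 + 13*0**2) = 64 - (20 + 4*0 + 13*0) = 64 - (20 + 0 + 0) = 64 - 1*20 = 64 - 20 = 44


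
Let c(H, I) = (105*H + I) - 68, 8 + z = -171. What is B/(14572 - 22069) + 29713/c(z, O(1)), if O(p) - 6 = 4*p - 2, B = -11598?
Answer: -453119/15706215 ≈ -0.028850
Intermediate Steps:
z = -179 (z = -8 - 171 = -179)
O(p) = 4 + 4*p (O(p) = 6 + (4*p - 2) = 6 + (-2 + 4*p) = 4 + 4*p)
c(H, I) = -68 + I + 105*H (c(H, I) = (I + 105*H) - 68 = -68 + I + 105*H)
B/(14572 - 22069) + 29713/c(z, O(1)) = -11598/(14572 - 22069) + 29713/(-68 + (4 + 4*1) + 105*(-179)) = -11598/(-7497) + 29713/(-68 + (4 + 4) - 18795) = -11598*(-1/7497) + 29713/(-68 + 8 - 18795) = 3866/2499 + 29713/(-18855) = 3866/2499 + 29713*(-1/18855) = 3866/2499 - 29713/18855 = -453119/15706215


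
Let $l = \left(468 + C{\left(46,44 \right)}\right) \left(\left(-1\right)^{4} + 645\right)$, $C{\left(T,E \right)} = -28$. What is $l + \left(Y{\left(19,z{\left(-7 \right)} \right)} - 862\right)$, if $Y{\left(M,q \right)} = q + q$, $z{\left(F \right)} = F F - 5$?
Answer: $283466$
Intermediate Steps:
$z{\left(F \right)} = -5 + F^{2}$ ($z{\left(F \right)} = F^{2} - 5 = -5 + F^{2}$)
$Y{\left(M,q \right)} = 2 q$
$l = 284240$ ($l = \left(468 - 28\right) \left(\left(-1\right)^{4} + 645\right) = 440 \left(1 + 645\right) = 440 \cdot 646 = 284240$)
$l + \left(Y{\left(19,z{\left(-7 \right)} \right)} - 862\right) = 284240 - \left(862 - 2 \left(-5 + \left(-7\right)^{2}\right)\right) = 284240 - \left(862 - 2 \left(-5 + 49\right)\right) = 284240 + \left(2 \cdot 44 - 862\right) = 284240 + \left(88 - 862\right) = 284240 - 774 = 283466$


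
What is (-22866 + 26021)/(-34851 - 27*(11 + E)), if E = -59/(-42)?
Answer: -44170/492603 ≈ -0.089666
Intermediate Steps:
E = 59/42 (E = -59*(-1/42) = 59/42 ≈ 1.4048)
(-22866 + 26021)/(-34851 - 27*(11 + E)) = (-22866 + 26021)/(-34851 - 27*(11 + 59/42)) = 3155/(-34851 - 27*521/42) = 3155/(-34851 - 4689/14) = 3155/(-492603/14) = 3155*(-14/492603) = -44170/492603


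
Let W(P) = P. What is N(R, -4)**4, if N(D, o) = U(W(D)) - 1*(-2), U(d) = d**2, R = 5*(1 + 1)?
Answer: 108243216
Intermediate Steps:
R = 10 (R = 5*2 = 10)
N(D, o) = 2 + D**2 (N(D, o) = D**2 - 1*(-2) = D**2 + 2 = 2 + D**2)
N(R, -4)**4 = (2 + 10**2)**4 = (2 + 100)**4 = 102**4 = 108243216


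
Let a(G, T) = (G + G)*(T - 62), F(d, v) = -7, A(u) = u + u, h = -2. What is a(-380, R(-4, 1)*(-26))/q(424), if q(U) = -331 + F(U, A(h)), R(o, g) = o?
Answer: 15960/169 ≈ 94.438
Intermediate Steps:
A(u) = 2*u
q(U) = -338 (q(U) = -331 - 7 = -338)
a(G, T) = 2*G*(-62 + T) (a(G, T) = (2*G)*(-62 + T) = 2*G*(-62 + T))
a(-380, R(-4, 1)*(-26))/q(424) = (2*(-380)*(-62 - 4*(-26)))/(-338) = (2*(-380)*(-62 + 104))*(-1/338) = (2*(-380)*42)*(-1/338) = -31920*(-1/338) = 15960/169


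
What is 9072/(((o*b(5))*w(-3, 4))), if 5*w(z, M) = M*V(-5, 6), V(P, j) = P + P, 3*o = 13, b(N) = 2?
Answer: -1701/13 ≈ -130.85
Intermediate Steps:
o = 13/3 (o = (⅓)*13 = 13/3 ≈ 4.3333)
V(P, j) = 2*P
w(z, M) = -2*M (w(z, M) = (M*(2*(-5)))/5 = (M*(-10))/5 = (-10*M)/5 = -2*M)
9072/(((o*b(5))*w(-3, 4))) = 9072/((((13/3)*2)*(-2*4))) = 9072/(((26/3)*(-8))) = 9072/(-208/3) = 9072*(-3/208) = -1701/13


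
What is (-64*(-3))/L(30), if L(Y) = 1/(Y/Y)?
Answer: 192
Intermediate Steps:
L(Y) = 1 (L(Y) = 1/1 = 1)
(-64*(-3))/L(30) = -64*(-3)/1 = 192*1 = 192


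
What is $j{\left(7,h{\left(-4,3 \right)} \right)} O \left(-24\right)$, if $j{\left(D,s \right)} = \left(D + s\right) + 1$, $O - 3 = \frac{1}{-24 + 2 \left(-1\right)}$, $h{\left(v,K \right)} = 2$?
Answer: $- \frac{9240}{13} \approx -710.77$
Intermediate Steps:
$O = \frac{77}{26}$ ($O = 3 + \frac{1}{-24 + 2 \left(-1\right)} = 3 + \frac{1}{-24 - 2} = 3 + \frac{1}{-26} = 3 - \frac{1}{26} = \frac{77}{26} \approx 2.9615$)
$j{\left(D,s \right)} = 1 + D + s$
$j{\left(7,h{\left(-4,3 \right)} \right)} O \left(-24\right) = \left(1 + 7 + 2\right) \frac{77}{26} \left(-24\right) = 10 \cdot \frac{77}{26} \left(-24\right) = \frac{385}{13} \left(-24\right) = - \frac{9240}{13}$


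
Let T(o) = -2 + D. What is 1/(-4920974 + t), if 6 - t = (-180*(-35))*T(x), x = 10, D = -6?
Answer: -1/4870568 ≈ -2.0531e-7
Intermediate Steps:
T(o) = -8 (T(o) = -2 - 6 = -8)
t = 50406 (t = 6 - (-180*(-35))*(-8) = 6 - (-60*(-105))*(-8) = 6 - 6300*(-8) = 6 - 1*(-50400) = 6 + 50400 = 50406)
1/(-4920974 + t) = 1/(-4920974 + 50406) = 1/(-4870568) = -1/4870568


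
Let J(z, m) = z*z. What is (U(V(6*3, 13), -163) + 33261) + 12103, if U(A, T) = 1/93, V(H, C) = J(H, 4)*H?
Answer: 4218853/93 ≈ 45364.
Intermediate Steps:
J(z, m) = z**2
V(H, C) = H**3 (V(H, C) = H**2*H = H**3)
U(A, T) = 1/93
(U(V(6*3, 13), -163) + 33261) + 12103 = (1/93 + 33261) + 12103 = 3093274/93 + 12103 = 4218853/93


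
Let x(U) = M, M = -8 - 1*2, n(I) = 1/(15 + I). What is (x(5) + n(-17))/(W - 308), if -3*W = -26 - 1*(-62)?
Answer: 21/640 ≈ 0.032812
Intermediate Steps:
M = -10 (M = -8 - 2 = -10)
W = -12 (W = -(-26 - 1*(-62))/3 = -(-26 + 62)/3 = -⅓*36 = -12)
x(U) = -10
(x(5) + n(-17))/(W - 308) = (-10 + 1/(15 - 17))/(-12 - 308) = (-10 + 1/(-2))/(-320) = (-10 - ½)*(-1/320) = -21/2*(-1/320) = 21/640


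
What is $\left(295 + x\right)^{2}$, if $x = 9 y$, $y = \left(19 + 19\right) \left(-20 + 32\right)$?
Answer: $19351201$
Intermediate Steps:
$y = 456$ ($y = 38 \cdot 12 = 456$)
$x = 4104$ ($x = 9 \cdot 456 = 4104$)
$\left(295 + x\right)^{2} = \left(295 + 4104\right)^{2} = 4399^{2} = 19351201$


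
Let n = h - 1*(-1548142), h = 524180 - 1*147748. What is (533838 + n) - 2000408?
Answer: 458004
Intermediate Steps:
h = 376432 (h = 524180 - 147748 = 376432)
n = 1924574 (n = 376432 - 1*(-1548142) = 376432 + 1548142 = 1924574)
(533838 + n) - 2000408 = (533838 + 1924574) - 2000408 = 2458412 - 2000408 = 458004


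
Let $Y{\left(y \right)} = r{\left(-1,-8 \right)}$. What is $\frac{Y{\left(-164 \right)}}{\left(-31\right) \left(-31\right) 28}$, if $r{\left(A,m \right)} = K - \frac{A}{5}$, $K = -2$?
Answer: $- \frac{9}{134540} \approx -6.6895 \cdot 10^{-5}$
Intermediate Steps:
$r{\left(A,m \right)} = -2 - \frac{A}{5}$
$Y{\left(y \right)} = - \frac{9}{5}$ ($Y{\left(y \right)} = -2 - - \frac{1}{5} = -2 + \frac{1}{5} = - \frac{9}{5}$)
$\frac{Y{\left(-164 \right)}}{\left(-31\right) \left(-31\right) 28} = - \frac{9}{5 \left(-31\right) \left(-31\right) 28} = - \frac{9}{5 \cdot 961 \cdot 28} = - \frac{9}{5 \cdot 26908} = \left(- \frac{9}{5}\right) \frac{1}{26908} = - \frac{9}{134540}$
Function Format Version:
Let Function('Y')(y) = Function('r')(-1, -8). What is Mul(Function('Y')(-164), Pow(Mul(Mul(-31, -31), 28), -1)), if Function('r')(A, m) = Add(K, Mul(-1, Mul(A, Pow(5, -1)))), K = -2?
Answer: Rational(-9, 134540) ≈ -6.6895e-5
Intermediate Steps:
Function('r')(A, m) = Add(-2, Mul(Rational(-1, 5), A)) (Function('r')(A, m) = Add(-2, Mul(-1, Mul(A, Pow(5, -1)))) = Add(-2, Mul(-1, Mul(A, Rational(1, 5)))) = Add(-2, Mul(-1, Mul(Rational(1, 5), A))) = Add(-2, Mul(Rational(-1, 5), A)))
Function('Y')(y) = Rational(-9, 5) (Function('Y')(y) = Add(-2, Mul(Rational(-1, 5), -1)) = Add(-2, Rational(1, 5)) = Rational(-9, 5))
Mul(Function('Y')(-164), Pow(Mul(Mul(-31, -31), 28), -1)) = Mul(Rational(-9, 5), Pow(Mul(Mul(-31, -31), 28), -1)) = Mul(Rational(-9, 5), Pow(Mul(961, 28), -1)) = Mul(Rational(-9, 5), Pow(26908, -1)) = Mul(Rational(-9, 5), Rational(1, 26908)) = Rational(-9, 134540)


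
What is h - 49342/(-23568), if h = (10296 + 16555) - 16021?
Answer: 127645391/11784 ≈ 10832.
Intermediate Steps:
h = 10830 (h = 26851 - 16021 = 10830)
h - 49342/(-23568) = 10830 - 49342/(-23568) = 10830 - 49342*(-1/23568) = 10830 + 24671/11784 = 127645391/11784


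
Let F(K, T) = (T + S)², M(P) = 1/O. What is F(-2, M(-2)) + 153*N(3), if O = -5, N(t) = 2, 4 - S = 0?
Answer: 8011/25 ≈ 320.44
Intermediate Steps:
S = 4 (S = 4 - 1*0 = 4 + 0 = 4)
M(P) = -⅕ (M(P) = 1/(-5) = -⅕)
F(K, T) = (4 + T)² (F(K, T) = (T + 4)² = (4 + T)²)
F(-2, M(-2)) + 153*N(3) = (4 - ⅕)² + 153*2 = (19/5)² + 306 = 361/25 + 306 = 8011/25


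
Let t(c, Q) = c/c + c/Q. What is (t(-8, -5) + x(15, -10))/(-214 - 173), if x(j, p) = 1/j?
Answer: -8/1161 ≈ -0.0068906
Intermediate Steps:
t(c, Q) = 1 + c/Q
(t(-8, -5) + x(15, -10))/(-214 - 173) = ((-5 - 8)/(-5) + 1/15)/(-214 - 173) = (-⅕*(-13) + 1/15)/(-387) = (13/5 + 1/15)*(-1/387) = (8/3)*(-1/387) = -8/1161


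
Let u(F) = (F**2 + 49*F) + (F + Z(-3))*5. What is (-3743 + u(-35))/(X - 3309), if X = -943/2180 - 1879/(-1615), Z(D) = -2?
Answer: 622178104/465896921 ≈ 1.3354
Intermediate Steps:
X = 102931/140828 (X = -943*1/2180 - 1879*(-1/1615) = -943/2180 + 1879/1615 = 102931/140828 ≈ 0.73090)
u(F) = -10 + F**2 + 54*F (u(F) = (F**2 + 49*F) + (F - 2)*5 = (F**2 + 49*F) + (-2 + F)*5 = (F**2 + 49*F) + (-10 + 5*F) = -10 + F**2 + 54*F)
(-3743 + u(-35))/(X - 3309) = (-3743 + (-10 + (-35)**2 + 54*(-35)))/(102931/140828 - 3309) = (-3743 + (-10 + 1225 - 1890))/(-465896921/140828) = (-3743 - 675)*(-140828/465896921) = -4418*(-140828/465896921) = 622178104/465896921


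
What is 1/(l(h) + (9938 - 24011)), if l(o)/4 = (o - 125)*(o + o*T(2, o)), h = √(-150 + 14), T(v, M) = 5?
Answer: I/(3*(-5779*I + 2000*√34)) ≈ -1.1372e-5 + 2.2948e-5*I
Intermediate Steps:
h = 2*I*√34 (h = √(-136) = 2*I*√34 ≈ 11.662*I)
l(o) = 24*o*(-125 + o) (l(o) = 4*((o - 125)*(o + o*5)) = 4*((-125 + o)*(o + 5*o)) = 4*((-125 + o)*(6*o)) = 4*(6*o*(-125 + o)) = 24*o*(-125 + o))
1/(l(h) + (9938 - 24011)) = 1/(24*(2*I*√34)*(-125 + 2*I*√34) + (9938 - 24011)) = 1/(48*I*√34*(-125 + 2*I*√34) - 14073) = 1/(-14073 + 48*I*√34*(-125 + 2*I*√34))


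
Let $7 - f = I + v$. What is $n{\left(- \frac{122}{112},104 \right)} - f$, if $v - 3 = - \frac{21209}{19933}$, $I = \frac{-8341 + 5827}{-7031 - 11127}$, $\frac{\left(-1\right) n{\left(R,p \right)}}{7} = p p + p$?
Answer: $- \frac{13834368670638}{180971707} \approx -76445.0$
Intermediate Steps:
$n{\left(R,p \right)} = - 7 p - 7 p^{2}$ ($n{\left(R,p \right)} = - 7 \left(p p + p\right) = - 7 \left(p^{2} + p\right) = - 7 \left(p + p^{2}\right) = - 7 p - 7 p^{2}$)
$I = \frac{1257}{9079}$ ($I = - \frac{2514}{-18158} = \left(-2514\right) \left(- \frac{1}{18158}\right) = \frac{1257}{9079} \approx 0.13845$)
$v = \frac{38590}{19933}$ ($v = 3 - \frac{21209}{19933} = \frac{38590}{19933} \approx 1.936$)
$f = \frac{891387558}{180971707}$ ($f = 7 - \left(\frac{1257}{9079} + \frac{38590}{19933}\right) = 7 - \frac{375414391}{180971707} = \frac{891387558}{180971707} \approx 4.9256$)
$n{\left(- \frac{122}{112},104 \right)} - f = \left(-7\right) 104 \left(1 + 104\right) - \frac{891387558}{180971707} = \left(-7\right) 104 \cdot 105 - \frac{891387558}{180971707} = -76440 - \frac{891387558}{180971707} = - \frac{13834368670638}{180971707}$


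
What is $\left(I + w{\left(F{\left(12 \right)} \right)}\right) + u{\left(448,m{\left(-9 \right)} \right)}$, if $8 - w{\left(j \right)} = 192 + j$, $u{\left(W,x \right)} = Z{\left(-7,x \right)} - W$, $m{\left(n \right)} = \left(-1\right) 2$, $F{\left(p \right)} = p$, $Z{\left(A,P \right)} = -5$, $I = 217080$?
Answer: $216431$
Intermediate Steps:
$m{\left(n \right)} = -2$
$u{\left(W,x \right)} = -5 - W$
$w{\left(j \right)} = -184 - j$ ($w{\left(j \right)} = 8 - \left(192 + j\right) = -184 - j$)
$\left(I + w{\left(F{\left(12 \right)} \right)}\right) + u{\left(448,m{\left(-9 \right)} \right)} = \left(217080 - 196\right) - 453 = 216884 - 453 = 216431$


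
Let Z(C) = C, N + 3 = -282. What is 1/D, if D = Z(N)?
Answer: -1/285 ≈ -0.0035088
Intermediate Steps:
N = -285 (N = -3 - 282 = -285)
D = -285
1/D = 1/(-285) = -1/285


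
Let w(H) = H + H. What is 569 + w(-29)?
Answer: 511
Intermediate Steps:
w(H) = 2*H
569 + w(-29) = 569 + 2*(-29) = 569 - 58 = 511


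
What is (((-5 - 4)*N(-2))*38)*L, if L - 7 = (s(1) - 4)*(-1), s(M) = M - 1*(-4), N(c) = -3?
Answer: 6156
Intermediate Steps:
s(M) = 4 + M (s(M) = M + 4 = 4 + M)
L = 6 (L = 7 + ((4 + 1) - 4)*(-1) = 7 + (5 - 4)*(-1) = 7 + 1*(-1) = 7 - 1 = 6)
(((-5 - 4)*N(-2))*38)*L = (((-5 - 4)*(-3))*38)*6 = (-9*(-3)*38)*6 = (27*38)*6 = 1026*6 = 6156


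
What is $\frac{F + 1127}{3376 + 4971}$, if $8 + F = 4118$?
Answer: $\frac{5237}{8347} \approx 0.62741$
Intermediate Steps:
$F = 4110$ ($F = -8 + 4118 = 4110$)
$\frac{F + 1127}{3376 + 4971} = \frac{4110 + 1127}{3376 + 4971} = \frac{5237}{8347}$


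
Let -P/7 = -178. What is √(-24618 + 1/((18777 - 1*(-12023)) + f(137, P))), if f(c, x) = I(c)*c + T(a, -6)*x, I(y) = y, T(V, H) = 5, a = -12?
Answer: I*√76648842120019/55799 ≈ 156.9*I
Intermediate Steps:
P = 1246 (P = -7*(-178) = 1246)
f(c, x) = c² + 5*x (f(c, x) = c*c + 5*x = c² + 5*x)
√(-24618 + 1/((18777 - 1*(-12023)) + f(137, P))) = √(-24618 + 1/((18777 - 1*(-12023)) + (137² + 5*1246))) = √(-24618 + 1/((18777 + 12023) + (18769 + 6230))) = √(-24618 + 1/(30800 + 24999)) = √(-24618 + 1/55799) = √(-1373659781/55799) = I*√76648842120019/55799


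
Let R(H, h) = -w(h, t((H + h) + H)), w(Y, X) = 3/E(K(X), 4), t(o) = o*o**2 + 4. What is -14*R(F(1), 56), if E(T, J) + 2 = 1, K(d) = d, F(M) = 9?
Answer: -42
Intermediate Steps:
E(T, J) = -1 (E(T, J) = -2 + 1 = -1)
t(o) = 4 + o**3 (t(o) = o**3 + 4 = 4 + o**3)
w(Y, X) = -3 (w(Y, X) = 3/(-1) = 3*(-1) = -3)
R(H, h) = 3 (R(H, h) = -1*(-3) = 3)
-14*R(F(1), 56) = -14*3 = -42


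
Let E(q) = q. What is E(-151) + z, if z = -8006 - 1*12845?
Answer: -21002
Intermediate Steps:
z = -20851 (z = -8006 - 12845 = -20851)
E(-151) + z = -151 - 20851 = -21002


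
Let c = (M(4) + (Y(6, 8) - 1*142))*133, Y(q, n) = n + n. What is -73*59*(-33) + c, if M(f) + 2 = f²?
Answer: 127235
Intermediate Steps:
M(f) = -2 + f²
Y(q, n) = 2*n
c = -14896 (c = ((-2 + 4²) + (2*8 - 1*142))*133 = ((-2 + 16) + (16 - 142))*133 = (14 - 126)*133 = -112*133 = -14896)
-73*59*(-33) + c = -73*59*(-33) - 14896 = -4307*(-33) - 14896 = 142131 - 14896 = 127235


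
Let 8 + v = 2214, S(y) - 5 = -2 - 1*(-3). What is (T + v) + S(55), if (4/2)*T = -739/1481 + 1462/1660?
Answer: 5438582761/2458460 ≈ 2212.2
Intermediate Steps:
S(y) = 6 (S(y) = 5 + (-2 - 1*(-3)) = 5 + (-2 + 3) = 5 + 1 = 6)
v = 2206 (v = -8 + 2214 = 2206)
T = 469241/2458460 (T = (-739/1481 + 1462/1660)/2 = (-739*1/1481 + 1462*(1/1660))/2 = (-739/1481 + 731/830)/2 = (½)*(469241/1229230) = 469241/2458460 ≈ 0.19087)
(T + v) + S(55) = (469241/2458460 + 2206) + 6 = 5423832001/2458460 + 6 = 5438582761/2458460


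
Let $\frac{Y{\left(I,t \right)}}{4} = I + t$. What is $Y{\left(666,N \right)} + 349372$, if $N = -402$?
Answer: $350428$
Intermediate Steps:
$Y{\left(I,t \right)} = 4 I + 4 t$ ($Y{\left(I,t \right)} = 4 \left(I + t\right) = 4 I + 4 t$)
$Y{\left(666,N \right)} + 349372 = \left(4 \cdot 666 + 4 \left(-402\right)\right) + 349372 = \left(2664 - 1608\right) + 349372 = 1056 + 349372 = 350428$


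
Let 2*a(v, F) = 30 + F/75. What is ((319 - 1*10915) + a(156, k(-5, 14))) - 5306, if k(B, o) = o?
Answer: -1191518/75 ≈ -15887.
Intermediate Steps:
a(v, F) = 15 + F/150 (a(v, F) = (30 + F/75)/2 = 15 + F/150)
((319 - 1*10915) + a(156, k(-5, 14))) - 5306 = ((319 - 1*10915) + (15 + (1/150)*14)) - 5306 = ((319 - 10915) + (15 + 7/75)) - 5306 = (-10596 + 1132/75) - 5306 = -793568/75 - 5306 = -1191518/75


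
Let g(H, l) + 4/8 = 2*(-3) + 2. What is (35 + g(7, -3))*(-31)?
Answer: -1891/2 ≈ -945.50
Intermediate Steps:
g(H, l) = -9/2 (g(H, l) = -½ + (2*(-3) + 2) = -½ + (-6 + 2) = -½ - 4 = -9/2)
(35 + g(7, -3))*(-31) = (35 - 9/2)*(-31) = (61/2)*(-31) = -1891/2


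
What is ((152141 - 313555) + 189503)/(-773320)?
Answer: -28089/773320 ≈ -0.036323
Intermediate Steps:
((152141 - 313555) + 189503)/(-773320) = (-161414 + 189503)*(-1/773320) = 28089*(-1/773320) = -28089/773320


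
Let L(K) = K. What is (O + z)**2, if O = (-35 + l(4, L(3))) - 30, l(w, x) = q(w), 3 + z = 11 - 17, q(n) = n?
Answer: 4900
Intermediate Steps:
z = -9 (z = -3 + (11 - 17) = -3 - 6 = -9)
l(w, x) = w
O = -61 (O = (-35 + 4) - 30 = -31 - 30 = -61)
(O + z)**2 = (-61 - 9)**2 = (-70)**2 = 4900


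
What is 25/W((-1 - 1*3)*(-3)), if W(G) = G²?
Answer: 25/144 ≈ 0.17361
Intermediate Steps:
25/W((-1 - 1*3)*(-3)) = 25/(((-1 - 1*3)*(-3))²) = 25/(((-1 - 3)*(-3))²) = 25/((-4*(-3))²) = 25/(12²) = 25/144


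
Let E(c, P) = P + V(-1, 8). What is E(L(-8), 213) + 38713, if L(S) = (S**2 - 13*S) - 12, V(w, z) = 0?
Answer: 38926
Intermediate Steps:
L(S) = -12 + S**2 - 13*S
E(c, P) = P (E(c, P) = P + 0 = P)
E(L(-8), 213) + 38713 = 213 + 38713 = 38926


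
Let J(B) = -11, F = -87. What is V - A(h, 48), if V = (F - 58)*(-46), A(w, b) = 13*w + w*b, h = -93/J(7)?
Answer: 67697/11 ≈ 6154.3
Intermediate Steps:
h = 93/11 (h = -93/(-11) = -93*(-1/11) = 93/11 ≈ 8.4545)
A(w, b) = 13*w + b*w
V = 6670 (V = (-87 - 58)*(-46) = -145*(-46) = 6670)
V - A(h, 48) = 6670 - 93*(13 + 48)/11 = 6670 - 93*61/11 = 6670 - 1*5673/11 = 6670 - 5673/11 = 67697/11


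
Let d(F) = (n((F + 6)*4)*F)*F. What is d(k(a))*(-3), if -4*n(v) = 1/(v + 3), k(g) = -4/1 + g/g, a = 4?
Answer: 9/20 ≈ 0.45000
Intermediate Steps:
k(g) = -3 (k(g) = -4*1 + 1 = -4 + 1 = -3)
n(v) = -1/(4*(3 + v)) (n(v) = -1/(4*(v + 3)) = -1/(4*(3 + v)))
d(F) = -F²/(108 + 16*F) (d(F) = ((-1/(12 + 4*((F + 6)*4)))*F)*F = ((-1/(12 + 4*((6 + F)*4)))*F)*F = ((-1/(12 + 4*(24 + 4*F)))*F)*F = ((-1/(12 + (96 + 16*F)))*F)*F = ((-1/(108 + 16*F))*F)*F = (-F/(108 + 16*F))*F = -F²/(108 + 16*F))
d(k(a))*(-3) = -1*(-3)²/(108 + 16*(-3))*(-3) = -1*9/(108 - 48)*(-3) = -1*9/60*(-3) = -1*9*1/60*(-3) = -3/20*(-3) = 9/20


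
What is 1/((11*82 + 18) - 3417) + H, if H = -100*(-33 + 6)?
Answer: 6741899/2497 ≈ 2700.0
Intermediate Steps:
H = 2700 (H = -100*(-27) = 2700)
1/((11*82 + 18) - 3417) + H = 1/((11*82 + 18) - 3417) + 2700 = 1/((902 + 18) - 3417) + 2700 = 1/(920 - 3417) + 2700 = 1/(-2497) + 2700 = -1/2497 + 2700 = 6741899/2497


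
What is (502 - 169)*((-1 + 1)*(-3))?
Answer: 0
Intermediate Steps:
(502 - 169)*((-1 + 1)*(-3)) = 333*(0*(-3)) = 333*0 = 0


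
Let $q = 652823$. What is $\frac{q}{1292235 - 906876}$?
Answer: $\frac{652823}{385359} \approx 1.6941$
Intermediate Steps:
$\frac{q}{1292235 - 906876} = \frac{652823}{1292235 - 906876} = \frac{652823}{385359}$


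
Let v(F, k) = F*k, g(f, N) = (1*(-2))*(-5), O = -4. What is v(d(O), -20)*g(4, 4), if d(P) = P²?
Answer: -3200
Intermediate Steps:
g(f, N) = 10 (g(f, N) = -2*(-5) = 10)
v(d(O), -20)*g(4, 4) = ((-4)²*(-20))*10 = (16*(-20))*10 = -320*10 = -3200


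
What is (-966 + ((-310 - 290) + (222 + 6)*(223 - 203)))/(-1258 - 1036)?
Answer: -1497/1147 ≈ -1.3051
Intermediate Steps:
(-966 + ((-310 - 290) + (222 + 6)*(223 - 203)))/(-1258 - 1036) = (-966 + (-600 + 228*20))/(-2294) = (-966 + (-600 + 4560))*(-1/2294) = (-966 + 3960)*(-1/2294) = 2994*(-1/2294) = -1497/1147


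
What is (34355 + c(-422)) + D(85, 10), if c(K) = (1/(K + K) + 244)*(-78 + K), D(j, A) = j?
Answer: -18475035/211 ≈ -87559.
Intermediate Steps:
c(K) = (-78 + K)*(244 + 1/(2*K)) (c(K) = (1/(2*K) + 244)*(-78 + K) = (244 + 1/(2*K))*(-78 + K) = (-78 + K)*(244 + 1/(2*K)))
(34355 + c(-422)) + D(85, 10) = (34355 + (-38063/2 - 39/(-422) + 244*(-422))) + 85 = (34355 + (-38063/2 - 39*(-1/422) - 102968)) + 85 = (34355 + (-38063/2 + 39/422 - 102968)) + 85 = (34355 - 25741875/211) + 85 = -18492970/211 + 85 = -18475035/211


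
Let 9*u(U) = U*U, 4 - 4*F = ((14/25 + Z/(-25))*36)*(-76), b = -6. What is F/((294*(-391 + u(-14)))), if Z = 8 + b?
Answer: -24699/8141350 ≈ -0.0030338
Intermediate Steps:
Z = 2 (Z = 8 - 6 = 2)
F = 8233/25 (F = 1 - (14/25 + 2/(-25))*36*(-76)/4 = 1 - (14*(1/25) + 2*(-1/25))*36*(-76)/4 = 1 - (14/25 - 2/25)*36*(-76)/4 = 1 - (12/25)*36*(-76)/4 = 1 - 108*(-76)/25 = 1 - ¼*(-32832/25) = 1 + 8208/25 = 8233/25 ≈ 329.32)
u(U) = U²/9 (u(U) = (U*U)/9 = U²/9)
F/((294*(-391 + u(-14)))) = 8233/(25*((294*(-391 + (⅑)*(-14)²)))) = 8233/(25*((294*(-391 + (⅑)*196)))) = 8233/(25*((294*(-391 + 196/9)))) = 8233/(25*((294*(-3323/9)))) = 8233/(25*(-325654/3)) = (8233/25)*(-3/325654) = -24699/8141350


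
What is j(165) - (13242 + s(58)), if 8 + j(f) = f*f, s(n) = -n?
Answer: 14033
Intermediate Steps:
j(f) = -8 + f² (j(f) = -8 + f*f = -8 + f²)
j(165) - (13242 + s(58)) = (-8 + 165²) - (13242 - 1*58) = (-8 + 27225) - (13242 - 58) = 27217 - 1*13184 = 27217 - 13184 = 14033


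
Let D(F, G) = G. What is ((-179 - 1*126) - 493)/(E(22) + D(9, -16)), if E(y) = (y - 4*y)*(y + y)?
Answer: 399/1460 ≈ 0.27329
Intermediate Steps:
E(y) = -6*y² (E(y) = (-3*y)*(2*y) = -6*y²)
((-179 - 1*126) - 493)/(E(22) + D(9, -16)) = ((-179 - 1*126) - 493)/(-6*22² - 16) = ((-179 - 126) - 493)/(-6*484 - 16) = (-305 - 493)/(-2904 - 16) = -798/(-2920) = -798*(-1/2920) = 399/1460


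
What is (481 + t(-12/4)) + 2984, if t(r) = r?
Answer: 3462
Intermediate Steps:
(481 + t(-12/4)) + 2984 = (481 - 12/4) + 2984 = (481 - 12*¼) + 2984 = (481 - 3) + 2984 = 478 + 2984 = 3462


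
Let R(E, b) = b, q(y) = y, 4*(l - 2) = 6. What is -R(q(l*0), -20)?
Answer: 20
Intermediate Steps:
l = 7/2 (l = 2 + (1/4)*6 = 2 + 3/2 = 7/2 ≈ 3.5000)
-R(q(l*0), -20) = -1*(-20) = 20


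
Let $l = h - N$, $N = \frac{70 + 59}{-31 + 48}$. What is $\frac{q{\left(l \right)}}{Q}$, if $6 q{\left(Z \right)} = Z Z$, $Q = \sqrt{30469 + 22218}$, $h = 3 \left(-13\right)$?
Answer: $\frac{104544 \sqrt{52687}}{15226543} \approx 1.576$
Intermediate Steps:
$N = \frac{129}{17} \approx 7.5882$
$h = -39$
$l = - \frac{792}{17}$ ($l = -39 - \frac{129}{17} = - \frac{792}{17} \approx -46.588$)
$Q = \sqrt{52687} \approx 229.54$
$q{\left(Z \right)} = \frac{Z^{2}}{6}$ ($q{\left(Z \right)} = \frac{Z Z}{6} = \frac{Z^{2}}{6}$)
$\frac{q{\left(l \right)}}{Q} = \frac{\frac{1}{6} \left(- \frac{792}{17}\right)^{2}}{\sqrt{52687}} = \frac{1}{6} \cdot \frac{627264}{289} \frac{\sqrt{52687}}{52687} = \frac{104544 \frac{\sqrt{52687}}{52687}}{289} = \frac{104544 \sqrt{52687}}{15226543}$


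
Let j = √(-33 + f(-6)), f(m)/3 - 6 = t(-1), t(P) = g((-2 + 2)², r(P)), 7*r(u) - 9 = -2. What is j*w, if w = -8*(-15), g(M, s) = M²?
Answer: 120*I*√15 ≈ 464.76*I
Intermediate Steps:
r(u) = 1 (r(u) = 9/7 + (⅐)*(-2) = 9/7 - 2/7 = 1)
t(P) = 0 (t(P) = ((-2 + 2)²)² = (0²)² = 0² = 0)
f(m) = 18 (f(m) = 18 + 3*0 = 18 + 0 = 18)
w = 120
j = I*√15 (j = √(-33 + 18) = √(-15) = I*√15 ≈ 3.873*I)
j*w = (I*√15)*120 = 120*I*√15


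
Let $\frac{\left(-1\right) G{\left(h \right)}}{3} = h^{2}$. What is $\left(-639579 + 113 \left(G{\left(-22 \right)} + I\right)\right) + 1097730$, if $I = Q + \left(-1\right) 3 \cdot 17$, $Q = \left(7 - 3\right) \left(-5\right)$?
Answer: $286052$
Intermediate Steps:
$Q = -20$ ($Q = 4 \left(-5\right) = -20$)
$G{\left(h \right)} = - 3 h^{2}$
$I = -71$ ($I = -20 + \left(-1\right) 3 \cdot 17 = -20 - 51 = -71$)
$\left(-639579 + 113 \left(G{\left(-22 \right)} + I\right)\right) + 1097730 = \left(-639579 + 113 \left(- 3 \left(-22\right)^{2} - 71\right)\right) + 1097730 = \left(-639579 + 113 \left(\left(-3\right) 484 - 71\right)\right) + 1097730 = \left(-639579 + 113 \left(-1452 - 71\right)\right) + 1097730 = \left(-639579 + 113 \left(-1523\right)\right) + 1097730 = \left(-639579 - 172099\right) + 1097730 = -811678 + 1097730 = 286052$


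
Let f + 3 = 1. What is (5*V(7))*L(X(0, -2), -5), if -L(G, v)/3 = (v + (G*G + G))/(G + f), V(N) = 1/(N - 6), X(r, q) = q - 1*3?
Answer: 225/7 ≈ 32.143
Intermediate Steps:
X(r, q) = -3 + q (X(r, q) = q - 3 = -3 + q)
V(N) = 1/(-6 + N)
f = -2 (f = -3 + 1 = -2)
L(G, v) = -3*(G + v + G²)/(-2 + G) (L(G, v) = -3*(v + (G*G + G))/(G - 2) = -3*(v + (G² + G))/(-2 + G) = -3*(v + (G + G²))/(-2 + G) = -3*(G + v + G²)/(-2 + G))
(5*V(7))*L(X(0, -2), -5) = (5/(-6 + 7))*(3*(-(-3 - 2) - 1*(-5) - (-3 - 2)²)/(-2 + (-3 - 2))) = (5/1)*(3*(-1*(-5) + 5 - 1*(-5)²)/(-2 - 5)) = (5*1)*(3*(5 + 5 - 1*25)/(-7)) = 5*(3*(-⅐)*(5 + 5 - 25)) = 5*(3*(-⅐)*(-15)) = 5*(45/7) = 225/7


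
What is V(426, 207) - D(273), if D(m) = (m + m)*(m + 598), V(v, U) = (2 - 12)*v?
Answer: -479826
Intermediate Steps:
V(v, U) = -10*v
D(m) = 2*m*(598 + m) (D(m) = (2*m)*(598 + m) = 2*m*(598 + m))
V(426, 207) - D(273) = -10*426 - 2*273*(598 + 273) = -4260 - 2*273*871 = -4260 - 1*475566 = -4260 - 475566 = -479826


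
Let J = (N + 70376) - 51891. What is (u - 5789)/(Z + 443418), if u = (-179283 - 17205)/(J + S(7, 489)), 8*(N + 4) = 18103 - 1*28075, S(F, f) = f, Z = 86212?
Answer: -205595659/18773794610 ≈ -0.010951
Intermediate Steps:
N = -2501/2 (N = -4 + (18103 - 1*28075)/8 = -4 + (18103 - 28075)/8 = -4 + (1/8)*(-9972) = -4 - 2493/2 = -2501/2 ≈ -1250.5)
J = 34469/2 (J = (-2501/2 + 70376) - 51891 = 138251/2 - 51891 = 34469/2 ≈ 17235.)
u = -392976/35447 (u = (-179283 - 17205)/(34469/2 + 489) = -196488/35447/2 = -196488*2/35447 = -392976/35447 ≈ -11.086)
(u - 5789)/(Z + 443418) = (-392976/35447 - 5789)/(86212 + 443418) = -205595659/35447/529630 = -205595659/35447*1/529630 = -205595659/18773794610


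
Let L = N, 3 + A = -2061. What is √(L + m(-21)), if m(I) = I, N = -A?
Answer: 3*√227 ≈ 45.200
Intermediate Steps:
A = -2064 (A = -3 - 2061 = -2064)
N = 2064 (N = -1*(-2064) = 2064)
L = 2064
√(L + m(-21)) = √(2064 - 21) = √2043 = 3*√227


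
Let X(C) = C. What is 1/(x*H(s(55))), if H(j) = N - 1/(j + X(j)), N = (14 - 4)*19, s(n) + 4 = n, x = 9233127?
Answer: 34/59642922711 ≈ 5.7006e-10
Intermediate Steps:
s(n) = -4 + n
N = 190 (N = 10*19 = 190)
H(j) = 190 - 1/(2*j) (H(j) = 190 - 1/(j + j) = 190 - 1/(2*j))
1/(x*H(s(55))) = 1/(9233127*(190 - 1/(2*(-4 + 55)))) = 1/(9233127*(190 - ½/51)) = 1/(9233127*(190 - ½*1/51)) = 1/(9233127*(190 - 1/102)) = 1/(9233127*(19379/102)) = (1/9233127)*(102/19379) = 34/59642922711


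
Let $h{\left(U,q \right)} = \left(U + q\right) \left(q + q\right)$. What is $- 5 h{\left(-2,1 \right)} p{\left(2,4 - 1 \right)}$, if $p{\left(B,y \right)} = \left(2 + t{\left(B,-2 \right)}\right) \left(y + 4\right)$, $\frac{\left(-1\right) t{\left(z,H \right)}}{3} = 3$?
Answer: $-490$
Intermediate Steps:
$t{\left(z,H \right)} = -9$ ($t{\left(z,H \right)} = \left(-3\right) 3 = -9$)
$h{\left(U,q \right)} = 2 q \left(U + q\right)$ ($h{\left(U,q \right)} = \left(U + q\right) 2 q = 2 q \left(U + q\right)$)
$p{\left(B,y \right)} = -28 - 7 y$ ($p{\left(B,y \right)} = \left(2 - 9\right) \left(y + 4\right) = - 7 \left(4 + y\right) = -28 - 7 y$)
$- 5 h{\left(-2,1 \right)} p{\left(2,4 - 1 \right)} = - 5 \cdot 2 \cdot 1 \left(-2 + 1\right) \left(-28 - 7 \left(4 - 1\right)\right) = - 5 \cdot 2 \cdot 1 \left(-1\right) \left(-28 - 21\right) = \left(-5\right) \left(-2\right) \left(-28 - 21\right) = 10 \left(-49\right) = -490$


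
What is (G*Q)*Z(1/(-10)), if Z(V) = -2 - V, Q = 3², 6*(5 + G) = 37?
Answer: -399/20 ≈ -19.950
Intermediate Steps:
G = 7/6 (G = -5 + (⅙)*37 = -5 + 37/6 = 7/6 ≈ 1.1667)
Q = 9
(G*Q)*Z(1/(-10)) = ((7/6)*9)*(-2 - 1/(-10)) = 21*(-2 - 1*(-⅒))/2 = 21*(-2 + ⅒)/2 = (21/2)*(-19/10) = -399/20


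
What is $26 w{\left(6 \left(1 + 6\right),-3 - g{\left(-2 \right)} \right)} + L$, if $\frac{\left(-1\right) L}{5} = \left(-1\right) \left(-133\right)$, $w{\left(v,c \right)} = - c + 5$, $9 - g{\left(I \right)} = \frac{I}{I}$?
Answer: $-249$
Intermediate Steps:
$g{\left(I \right)} = 8$ ($g{\left(I \right)} = 9 - \frac{I}{I} = 9 - 1 = 8$)
$w{\left(v,c \right)} = 5 - c$
$L = -665$ ($L = - 5 \left(\left(-1\right) \left(-133\right)\right) = \left(-5\right) 133 = -665$)
$26 w{\left(6 \left(1 + 6\right),-3 - g{\left(-2 \right)} \right)} + L = 26 \left(5 - \left(-3 - 8\right)\right) - 665 = 26 \left(5 - -11\right) - 665 = 26 \left(5 + 11\right) - 665 = 26 \cdot 16 - 665 = 416 - 665 = -249$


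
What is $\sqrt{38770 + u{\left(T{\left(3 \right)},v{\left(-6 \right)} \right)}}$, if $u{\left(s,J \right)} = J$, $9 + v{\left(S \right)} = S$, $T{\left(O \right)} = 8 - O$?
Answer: $\sqrt{38755} \approx 196.86$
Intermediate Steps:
$v{\left(S \right)} = -9 + S$
$\sqrt{38770 + u{\left(T{\left(3 \right)},v{\left(-6 \right)} \right)}} = \sqrt{38770 - 15} = \sqrt{38755}$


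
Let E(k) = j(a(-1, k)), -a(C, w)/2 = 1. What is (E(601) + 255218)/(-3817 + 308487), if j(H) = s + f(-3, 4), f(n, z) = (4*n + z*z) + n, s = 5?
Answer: 127612/152335 ≈ 0.83771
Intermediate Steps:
f(n, z) = z**2 + 5*n (f(n, z) = (4*n + z**2) + n = (z**2 + 4*n) + n = z**2 + 5*n)
a(C, w) = -2 (a(C, w) = -2*1 = -2)
j(H) = 6 (j(H) = 5 + (4**2 + 5*(-3)) = 5 + (16 - 15) = 5 + 1 = 6)
E(k) = 6
(E(601) + 255218)/(-3817 + 308487) = (6 + 255218)/(-3817 + 308487) = 255224/304670 = 255224*(1/304670) = 127612/152335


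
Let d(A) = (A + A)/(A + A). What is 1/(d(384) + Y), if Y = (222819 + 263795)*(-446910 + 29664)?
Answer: -1/203037745043 ≈ -4.9252e-12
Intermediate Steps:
Y = -203037745044 (Y = 486614*(-417246) = -203037745044)
d(A) = 1 (d(A) = (2*A)/((2*A)) = (2*A)*(1/(2*A)) = 1)
1/(d(384) + Y) = 1/(1 - 203037745044) = 1/(-203037745043) = -1/203037745043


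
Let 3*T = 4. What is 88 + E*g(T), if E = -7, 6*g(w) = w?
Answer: 778/9 ≈ 86.444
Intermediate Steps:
T = 4/3 (T = (⅓)*4 = 4/3 ≈ 1.3333)
g(w) = w/6
88 + E*g(T) = 88 - 7*4/(6*3) = 88 - 7*2/9 = 88 - 14/9 = 778/9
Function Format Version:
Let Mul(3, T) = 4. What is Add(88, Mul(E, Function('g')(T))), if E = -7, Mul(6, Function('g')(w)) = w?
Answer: Rational(778, 9) ≈ 86.444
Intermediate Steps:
T = Rational(4, 3) (T = Mul(Rational(1, 3), 4) = Rational(4, 3) ≈ 1.3333)
Function('g')(w) = Mul(Rational(1, 6), w)
Add(88, Mul(E, Function('g')(T))) = Add(88, Mul(-7, Mul(Rational(1, 6), Rational(4, 3)))) = Add(88, Mul(-7, Rational(2, 9))) = Add(88, Rational(-14, 9)) = Rational(778, 9)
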